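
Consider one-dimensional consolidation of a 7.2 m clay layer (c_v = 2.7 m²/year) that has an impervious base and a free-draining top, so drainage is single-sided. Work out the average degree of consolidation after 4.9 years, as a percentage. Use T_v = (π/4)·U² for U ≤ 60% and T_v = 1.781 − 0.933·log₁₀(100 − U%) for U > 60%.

Drainage path length: H_d = H = 7.2 m (single drainage).
T_v = c_v·t/H_d² = 2.7×4.9/7.2² = 0.25521.
T_v = 0.25521 corresponds to the U ≤ 60% branch:
U = √(4T_v/π) = 0.57

U ≈ 57 %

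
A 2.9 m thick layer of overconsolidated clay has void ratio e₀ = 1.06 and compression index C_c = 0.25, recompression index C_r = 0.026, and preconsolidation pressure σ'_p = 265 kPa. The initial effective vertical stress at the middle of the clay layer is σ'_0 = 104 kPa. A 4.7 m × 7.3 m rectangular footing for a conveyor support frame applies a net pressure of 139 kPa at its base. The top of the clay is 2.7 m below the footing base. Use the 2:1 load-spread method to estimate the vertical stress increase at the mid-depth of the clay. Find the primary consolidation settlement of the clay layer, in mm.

S_c ≈ 5.93 mm

Mid-depth of clay below the footing base: z = 2.7 + 2.9/2 = 4.15 m.
Stress increase at mid-clay by the 2:1 spreading method:
Δσ = qBL/((B+z)(L+z)) = 139×4.7×7.3/((4.7+4.15)(7.3+4.15)) = 47.064 kPa
Final effective stress: σ'_f = 104 + 47.064 = 151.06 kPa.
σ'_f = 151.06 ≤ σ'_p = 265 kPa, so the clay remains overconsolidated and only the recompression index applies:
S_c = C_r·H/(1+e₀)·log₁₀(σ'_f/σ'_0) = 0.026×2.9/2.06×log₁₀(151.06/104)
    = 0.036603 × 0.16212 = 0.005934 m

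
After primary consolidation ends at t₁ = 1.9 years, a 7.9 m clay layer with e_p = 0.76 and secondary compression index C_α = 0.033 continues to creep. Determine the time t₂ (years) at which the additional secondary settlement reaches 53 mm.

S_s = C_α·H/(1+e_p)·log₁₀(t₂/t₁) ⇒ log₁₀(t₂/t₁) = S_s·(1+e_p)/(C_α·H).
log₁₀(t₂/t₁) = 0.053 × (1+0.76) / (0.033×7.9) = 0.3578
t₂ = t₁ × 10^0.3578 = 1.9 × 2.279 = 4.331 years

t₂ ≈ 4.33 years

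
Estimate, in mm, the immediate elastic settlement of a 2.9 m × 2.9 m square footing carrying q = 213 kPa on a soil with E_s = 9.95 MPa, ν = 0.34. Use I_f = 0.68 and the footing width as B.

S_e ≈ 37.3 mm

Immediate (elastic) settlement: S_e = q·B·(1−ν²)/E_s · I_f.
E_s = 9.95 MPa = 9950 kPa.
S_e = 213 × 2.9 × (1 − 0.34²) / 9950 × 0.68
    = 213 × 2.9 × 0.8844 / 9950 × 0.68
    = 0.03733 m = 37.33 mm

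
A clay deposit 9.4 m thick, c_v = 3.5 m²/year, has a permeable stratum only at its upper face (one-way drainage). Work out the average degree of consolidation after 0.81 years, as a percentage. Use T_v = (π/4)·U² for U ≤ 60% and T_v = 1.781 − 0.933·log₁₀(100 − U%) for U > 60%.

U ≈ 20.2 %

Drainage path length: H_d = H = 9.4 m (single drainage).
T_v = c_v·t/H_d² = 3.5×0.81/9.4² = 0.032085.
T_v = 0.032085 corresponds to the U ≤ 60% branch:
U = √(4T_v/π) = 0.2021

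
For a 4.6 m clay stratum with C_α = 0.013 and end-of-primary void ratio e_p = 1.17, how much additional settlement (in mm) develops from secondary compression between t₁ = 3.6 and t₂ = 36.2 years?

S_s ≈ 27.6 mm

Secondary compression: S_s = C_α·H/(1+e_p)·log₁₀(t₂/t₁)
S_s = 0.013×4.6/(1+1.17)×log₁₀(36.2/3.6)
    = 0.02756 × 1.002 = 0.02762 m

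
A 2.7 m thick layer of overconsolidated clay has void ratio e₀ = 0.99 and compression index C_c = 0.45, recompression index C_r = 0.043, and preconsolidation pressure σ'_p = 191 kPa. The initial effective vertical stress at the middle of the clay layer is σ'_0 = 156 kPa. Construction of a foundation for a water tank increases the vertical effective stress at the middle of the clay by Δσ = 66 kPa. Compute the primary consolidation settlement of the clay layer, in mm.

S_c ≈ 45 mm

Final effective stress: σ'_f = 156 + 66 = 222 kPa.
σ'_f = 222 > σ'_p = 191 kPa, so the stress path crosses the preconsolidation pressure — recompression up to σ'_p, then virgin compression beyond:
S_c = H/(1+e₀)·[C_r·log₁₀(σ'_p/σ'_0) + C_c·log₁₀(σ'_f/σ'_p)]
    = 2.7/1.99 × [0.043×log₁₀(191/156) + 0.45×log₁₀(222/191)]
    = 1.3568 × [0.0037801 + 0.029394] = 0.04501 m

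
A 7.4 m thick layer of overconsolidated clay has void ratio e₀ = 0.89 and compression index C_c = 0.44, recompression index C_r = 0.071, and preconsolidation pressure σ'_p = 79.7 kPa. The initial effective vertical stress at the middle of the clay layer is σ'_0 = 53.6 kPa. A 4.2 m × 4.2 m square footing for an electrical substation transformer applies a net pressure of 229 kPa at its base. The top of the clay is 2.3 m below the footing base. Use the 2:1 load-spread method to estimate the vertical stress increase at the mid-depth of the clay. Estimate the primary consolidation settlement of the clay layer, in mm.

Mid-depth of clay below the footing base: z = 2.3 + 7.4/2 = 6 m.
Stress increase at mid-clay by the 2:1 spreading method:
Δσ = qBL/((B+z)(L+z)) = 229×4.2×4.2/((4.2+6)(4.2+6)) = 38.827 kPa
Final effective stress: σ'_f = 53.6 + 38.827 = 92.427 kPa.
σ'_f = 92.427 > σ'_p = 79.7 kPa, so the stress path crosses the preconsolidation pressure — recompression up to σ'_p, then virgin compression beyond:
S_c = H/(1+e₀)·[C_r·log₁₀(σ'_p/σ'_0) + C_c·log₁₀(σ'_f/σ'_p)]
    = 7.4/1.89 × [0.071×log₁₀(79.7/53.6) + 0.44×log₁₀(92.427/79.7)]
    = 3.9153 × [0.012233 + 0.02831] = 0.1587 m

S_c ≈ 159 mm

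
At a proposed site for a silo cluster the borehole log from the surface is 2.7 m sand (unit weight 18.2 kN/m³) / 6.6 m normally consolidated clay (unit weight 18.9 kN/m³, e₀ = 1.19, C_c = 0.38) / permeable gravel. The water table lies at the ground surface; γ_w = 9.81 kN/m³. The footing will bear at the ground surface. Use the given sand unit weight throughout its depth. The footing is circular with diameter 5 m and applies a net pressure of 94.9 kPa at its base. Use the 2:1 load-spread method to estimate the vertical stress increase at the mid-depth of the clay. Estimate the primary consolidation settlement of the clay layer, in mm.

S_c ≈ 157 mm

Mid-depth of clay below the ground surface: z = 2.7 + 6.6/2 = 6 m.
Total vertical stress at mid-clay: σ_v = 18.2×2.7 + 18.9×3.3 = 111.51 kPa.
Pore pressure: u = 9.81×(6 − 0) = 58.86 kPa.
Initial effective stress: σ'_0 = σ_v − u = 111.51 − 58.86 = 52.65 kPa.
Stress increase at mid-clay by the 2:1 spreading method:
Δσ ≈ qD²/(D+z)² = 94.9×5²/(5+6)² = 19.607 kPa
Final effective stress: σ'_f = σ'_0 + Δσ = 52.65 + 19.607 = 72.257 kPa.
Normally consolidated clay, so the full stress increment lies on the virgin compression line:
S_c = C_c·H/(1+e₀)·log₁₀(σ'_f/σ'_0) = 0.38×6.6/(1+1.19)×log₁₀(72.257/52.65)
    = 1.1452 × 0.13748 = 0.1574 m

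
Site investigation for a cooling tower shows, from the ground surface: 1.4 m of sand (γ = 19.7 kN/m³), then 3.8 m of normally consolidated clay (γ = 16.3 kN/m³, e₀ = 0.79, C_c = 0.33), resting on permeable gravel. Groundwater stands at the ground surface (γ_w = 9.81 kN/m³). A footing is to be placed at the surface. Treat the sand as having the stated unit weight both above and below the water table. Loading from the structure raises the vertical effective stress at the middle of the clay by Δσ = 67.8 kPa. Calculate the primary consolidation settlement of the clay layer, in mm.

Mid-depth of clay below the ground surface: z = 1.4 + 3.8/2 = 3.3 m.
Total vertical stress at mid-clay: σ_v = 19.7×1.4 + 16.3×1.9 = 58.55 kPa.
Pore pressure: u = 9.81×(3.3 − 0) = 32.373 kPa.
Initial effective stress: σ'_0 = σ_v − u = 58.55 − 32.373 = 26.177 kPa.
Final effective stress: σ'_f = σ'_0 + Δσ = 26.177 + 67.8 = 93.977 kPa.
Normally consolidated clay, so the full stress increment lies on the virgin compression line:
S_c = C_c·H/(1+e₀)·log₁₀(σ'_f/σ'_0) = 0.33×3.8/(1+0.79)×log₁₀(93.977/26.177)
    = 0.70056 × 0.5551 = 0.3889 m

S_c ≈ 389 mm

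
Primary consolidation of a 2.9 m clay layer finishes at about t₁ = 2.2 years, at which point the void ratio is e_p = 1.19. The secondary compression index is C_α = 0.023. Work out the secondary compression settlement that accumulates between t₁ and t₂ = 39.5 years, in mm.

S_s ≈ 38.2 mm

Secondary compression: S_s = C_α·H/(1+e_p)·log₁₀(t₂/t₁)
S_s = 0.023×2.9/(1+1.19)×log₁₀(39.5/2.2)
    = 0.03046 × 1.254 = 0.0382 m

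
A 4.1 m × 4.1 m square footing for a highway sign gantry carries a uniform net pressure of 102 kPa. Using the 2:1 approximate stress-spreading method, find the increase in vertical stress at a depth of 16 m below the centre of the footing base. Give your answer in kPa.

Δσ_z ≈ 4.24 kPa

By the 2:1 method the load spreads at 1 horizontal : 2 vertical, so at depth z the loaded area has grown by z in each plan dimension:
Δσ = qBL/((B+z)(L+z)) = 102×4.1×4.1/((4.1+16)(4.1+16)) = 4.244 kPa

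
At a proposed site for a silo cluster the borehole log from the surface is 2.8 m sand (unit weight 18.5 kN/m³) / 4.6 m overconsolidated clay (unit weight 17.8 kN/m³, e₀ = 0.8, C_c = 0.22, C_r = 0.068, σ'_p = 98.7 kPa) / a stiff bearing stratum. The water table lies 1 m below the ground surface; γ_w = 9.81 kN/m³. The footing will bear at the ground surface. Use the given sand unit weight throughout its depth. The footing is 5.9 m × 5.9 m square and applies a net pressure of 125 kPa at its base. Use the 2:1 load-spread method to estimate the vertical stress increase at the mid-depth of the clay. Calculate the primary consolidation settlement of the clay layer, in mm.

S_c ≈ 39.4 mm

Mid-depth of clay below the ground surface: z = 2.8 + 4.6/2 = 5.1 m.
Total vertical stress at mid-clay: σ_v = 18.5×2.8 + 17.8×2.3 = 92.74 kPa.
Pore pressure: u = 9.81×(5.1 − 1) = 40.221 kPa.
Initial effective stress: σ'_0 = σ_v − u = 92.74 − 40.221 = 52.519 kPa.
Stress increase at mid-clay by the 2:1 spreading method:
Δσ = qBL/((B+z)(L+z)) = 125×5.9×5.9/((5.9+5.1)(5.9+5.1)) = 35.961 kPa
Final effective stress: σ'_f = 52.519 + 35.961 = 88.48 kPa.
σ'_f = 88.48 ≤ σ'_p = 98.7 kPa, so the clay remains overconsolidated and only the recompression index applies:
S_c = C_r·H/(1+e₀)·log₁₀(σ'_f/σ'_0) = 0.068×4.6/1.8×log₁₀(88.48/52.519)
    = 0.17378 × 0.22653 = 0.03937 m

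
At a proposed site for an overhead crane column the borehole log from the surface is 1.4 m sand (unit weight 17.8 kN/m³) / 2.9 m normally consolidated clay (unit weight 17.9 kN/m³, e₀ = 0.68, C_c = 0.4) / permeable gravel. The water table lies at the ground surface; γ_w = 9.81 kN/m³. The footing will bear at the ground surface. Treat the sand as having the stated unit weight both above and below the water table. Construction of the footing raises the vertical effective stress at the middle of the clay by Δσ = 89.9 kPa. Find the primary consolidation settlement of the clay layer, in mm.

Mid-depth of clay below the ground surface: z = 1.4 + 2.9/2 = 2.85 m.
Total vertical stress at mid-clay: σ_v = 17.8×1.4 + 17.9×1.45 = 50.875 kPa.
Pore pressure: u = 9.81×(2.85 − 0) = 27.959 kPa.
Initial effective stress: σ'_0 = σ_v − u = 50.875 − 27.959 = 22.916 kPa.
Final effective stress: σ'_f = σ'_0 + Δσ = 22.916 + 89.9 = 112.82 kPa.
Normally consolidated clay, so the full stress increment lies on the virgin compression line:
S_c = C_c·H/(1+e₀)·log₁₀(σ'_f/σ'_0) = 0.4×2.9/(1+0.68)×log₁₀(112.82/22.916)
    = 0.69048 × 0.69225 = 0.478 m

S_c ≈ 478 mm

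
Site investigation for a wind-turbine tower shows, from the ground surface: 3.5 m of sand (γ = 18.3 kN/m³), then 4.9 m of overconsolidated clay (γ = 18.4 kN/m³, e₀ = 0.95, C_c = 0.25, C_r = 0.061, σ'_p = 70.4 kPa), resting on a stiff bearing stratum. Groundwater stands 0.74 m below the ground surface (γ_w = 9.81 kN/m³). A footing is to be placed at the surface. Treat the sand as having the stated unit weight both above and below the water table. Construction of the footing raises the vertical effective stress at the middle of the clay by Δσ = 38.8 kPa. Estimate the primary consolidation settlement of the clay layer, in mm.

Mid-depth of clay below the ground surface: z = 3.5 + 4.9/2 = 5.95 m.
Total vertical stress at mid-clay: σ_v = 18.3×3.5 + 18.4×2.45 = 109.13 kPa.
Pore pressure: u = 9.81×(5.95 − 0.74) = 51.11 kPa.
Initial effective stress: σ'_0 = σ_v − u = 109.13 − 51.11 = 58.02 kPa.
Final effective stress: σ'_f = 58.02 + 38.8 = 96.82 kPa.
σ'_f = 96.82 > σ'_p = 70.4 kPa, so the stress path crosses the preconsolidation pressure — recompression up to σ'_p, then virgin compression beyond:
S_c = H/(1+e₀)·[C_r·log₁₀(σ'_p/σ'_0) + C_c·log₁₀(σ'_f/σ'_p)]
    = 4.9/1.95 × [0.061×log₁₀(70.4/58.02) + 0.25×log₁₀(96.82/70.4)]
    = 2.5128 × [0.0051237 + 0.034598] = 0.09981 m

S_c ≈ 99.8 mm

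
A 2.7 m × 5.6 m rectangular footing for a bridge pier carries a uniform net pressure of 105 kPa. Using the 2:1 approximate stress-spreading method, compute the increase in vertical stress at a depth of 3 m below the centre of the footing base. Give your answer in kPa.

Δσ_z ≈ 32.4 kPa

By the 2:1 method the load spreads at 1 horizontal : 2 vertical, so at depth z the loaded area has grown by z in each plan dimension:
Δσ = qBL/((B+z)(L+z)) = 105×2.7×5.6/((2.7+3)(5.6+3)) = 32.387 kPa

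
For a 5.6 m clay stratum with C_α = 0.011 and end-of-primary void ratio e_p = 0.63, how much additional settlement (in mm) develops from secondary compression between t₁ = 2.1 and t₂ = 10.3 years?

S_s ≈ 26.1 mm

Secondary compression: S_s = C_α·H/(1+e_p)·log₁₀(t₂/t₁)
S_s = 0.011×5.6/(1+0.63)×log₁₀(10.3/2.1)
    = 0.03779 × 0.6906 = 0.0261 m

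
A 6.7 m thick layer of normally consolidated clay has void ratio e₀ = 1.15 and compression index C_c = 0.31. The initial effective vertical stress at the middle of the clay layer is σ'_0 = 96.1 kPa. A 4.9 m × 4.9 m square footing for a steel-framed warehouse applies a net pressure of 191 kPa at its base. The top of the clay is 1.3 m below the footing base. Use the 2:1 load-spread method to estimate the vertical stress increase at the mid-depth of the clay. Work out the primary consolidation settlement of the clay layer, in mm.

Mid-depth of clay below the footing base: z = 1.3 + 6.7/2 = 4.65 m.
Stress increase at mid-clay by the 2:1 spreading method:
Δσ = qBL/((B+z)(L+z)) = 191×4.9×4.9/((4.9+4.65)(4.9+4.65)) = 50.283 kPa
Final effective stress: σ'_f = σ'_0 + Δσ = 96.1 + 50.283 = 146.38 kPa.
Normally consolidated clay, so the full stress increment lies on the virgin compression line:
S_c = C_c·H/(1+e₀)·log₁₀(σ'_f/σ'_0) = 0.31×6.7/(1+1.15)×log₁₀(146.38/96.1)
    = 0.96605 × 0.18276 = 0.1766 m

S_c ≈ 177 mm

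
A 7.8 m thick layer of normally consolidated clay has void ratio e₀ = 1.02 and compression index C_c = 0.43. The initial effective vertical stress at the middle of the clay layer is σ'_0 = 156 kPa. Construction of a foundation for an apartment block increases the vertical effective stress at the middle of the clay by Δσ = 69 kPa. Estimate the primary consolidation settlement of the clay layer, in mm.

S_c ≈ 264 mm

Final effective stress: σ'_f = σ'_0 + Δσ = 156 + 69 = 225 kPa.
Normally consolidated clay, so the full stress increment lies on the virgin compression line:
S_c = C_c·H/(1+e₀)·log₁₀(σ'_f/σ'_0) = 0.43×7.8/(1+1.02)×log₁₀(225/156)
    = 1.6604 × 0.15906 = 0.2641 m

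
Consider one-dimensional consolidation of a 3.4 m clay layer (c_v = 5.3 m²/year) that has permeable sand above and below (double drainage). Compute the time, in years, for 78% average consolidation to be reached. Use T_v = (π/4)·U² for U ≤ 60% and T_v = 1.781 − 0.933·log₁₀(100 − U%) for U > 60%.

t ≈ 0.288 years

Drainage path length: H_d = H/2 = 1.7 m (double drainage).
U > 60%: T_v = 1.781 − 0.933·log₁₀(100 − 78) = 0.52852.
t = T_v·H_d²/c_v = 0.52852×1.7²/5.3 = 0.2882 years.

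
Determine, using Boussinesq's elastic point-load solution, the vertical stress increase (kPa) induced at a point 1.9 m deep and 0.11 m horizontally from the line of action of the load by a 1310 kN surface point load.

Δσ_z ≈ 172 kPa

Boussinesq vertical stress below a point load on an elastic half-space:
Δσ_z = 3P/(2πz²) · [1 + (r/z)²]^(−5/2)
r/z = 0.11/1.9 = 0.057895; [1+(r/z)²]^(−5/2) = 0.99167.
Δσ_z = 3×1310/(2π×1.9²) × 0.99167 = 173.26 × 0.99167 = 171.8 kPa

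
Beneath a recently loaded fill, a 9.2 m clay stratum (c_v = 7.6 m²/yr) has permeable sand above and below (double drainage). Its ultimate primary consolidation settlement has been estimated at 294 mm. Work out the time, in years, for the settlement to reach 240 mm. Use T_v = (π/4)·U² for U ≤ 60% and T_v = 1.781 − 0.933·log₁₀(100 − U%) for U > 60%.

t ≈ 1.68 years

Drainage path length: H_d = H/2 = 4.6 m (double drainage).
U = S(t)/S_ult = 240/294 = 0.8163.
U > 60%: T_v = 1.781 − 0.933·log₁₀(100 − 81.633) = 0.60164.
t = T_v·H_d²/c_v = 0.60164×4.6²/7.6 = 1.675 years.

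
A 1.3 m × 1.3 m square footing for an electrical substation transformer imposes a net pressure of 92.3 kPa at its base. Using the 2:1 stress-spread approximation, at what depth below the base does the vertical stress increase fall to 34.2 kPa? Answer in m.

2:1 spreading — at depth z the loaded area has grown by z in each plan dimension:
qB²/(B+z)² = Δσ_z ⇒ z = B(√(q/Δσ_z) − 1) = 1.3×(√(92.3/34.2) − 1) = 0.8357 m

z ≈ 0.836 m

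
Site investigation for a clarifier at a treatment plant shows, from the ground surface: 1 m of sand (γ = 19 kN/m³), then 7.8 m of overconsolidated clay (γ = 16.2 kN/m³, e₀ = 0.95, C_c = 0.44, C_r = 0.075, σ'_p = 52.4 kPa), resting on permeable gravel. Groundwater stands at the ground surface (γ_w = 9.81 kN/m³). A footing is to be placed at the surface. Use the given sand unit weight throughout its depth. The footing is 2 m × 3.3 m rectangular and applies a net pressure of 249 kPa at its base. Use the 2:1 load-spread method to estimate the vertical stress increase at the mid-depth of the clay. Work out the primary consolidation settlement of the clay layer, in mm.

S_c ≈ 199 mm

Mid-depth of clay below the ground surface: z = 1 + 7.8/2 = 4.9 m.
Total vertical stress at mid-clay: σ_v = 19×1 + 16.2×3.9 = 82.18 kPa.
Pore pressure: u = 9.81×(4.9 − 0) = 48.069 kPa.
Initial effective stress: σ'_0 = σ_v − u = 82.18 − 48.069 = 34.111 kPa.
Stress increase at mid-clay by the 2:1 spreading method:
Δσ = qBL/((B+z)(L+z)) = 249×2×3.3/((2+4.9)(3.3+4.9)) = 29.046 kPa
Final effective stress: σ'_f = 34.111 + 29.046 = 63.157 kPa.
σ'_f = 63.157 > σ'_p = 52.4 kPa, so the stress path crosses the preconsolidation pressure — recompression up to σ'_p, then virgin compression beyond:
S_c = H/(1+e₀)·[C_r·log₁₀(σ'_p/σ'_0) + C_c·log₁₀(σ'_f/σ'_p)]
    = 7.8/1.95 × [0.075×log₁₀(52.4/34.111) + 0.44×log₁₀(63.157/52.4)]
    = 4 × [0.013983 + 0.03568] = 0.1987 m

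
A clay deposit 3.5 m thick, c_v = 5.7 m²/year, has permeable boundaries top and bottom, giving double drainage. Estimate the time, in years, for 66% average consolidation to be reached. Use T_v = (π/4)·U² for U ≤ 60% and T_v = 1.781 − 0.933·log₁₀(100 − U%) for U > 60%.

Drainage path length: H_d = H/2 = 1.75 m (double drainage).
U > 60%: T_v = 1.781 − 0.933·log₁₀(100 − 66) = 0.35213.
t = T_v·H_d²/c_v = 0.35213×1.75²/5.7 = 0.1892 years.

t ≈ 0.189 years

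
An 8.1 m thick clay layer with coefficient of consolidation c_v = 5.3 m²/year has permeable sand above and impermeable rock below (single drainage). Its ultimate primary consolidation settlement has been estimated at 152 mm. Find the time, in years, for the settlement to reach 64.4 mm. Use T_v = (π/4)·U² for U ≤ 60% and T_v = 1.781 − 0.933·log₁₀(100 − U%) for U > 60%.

Drainage path length: H_d = H = 8.1 m (single drainage).
U = S(t)/S_ult = 64.4/152 = 0.4237.
U ≤ 60%: T_v = (π/4)·U² = (π/4)×0.42368² = 0.14099.
t = T_v·H_d²/c_v = 0.14099×8.1²/5.3 = 1.745 years.

t ≈ 1.75 years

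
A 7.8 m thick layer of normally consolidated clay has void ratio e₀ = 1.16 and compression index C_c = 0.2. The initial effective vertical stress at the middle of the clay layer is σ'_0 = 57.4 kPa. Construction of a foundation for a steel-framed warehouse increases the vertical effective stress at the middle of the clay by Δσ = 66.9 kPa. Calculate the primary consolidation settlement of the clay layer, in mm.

S_c ≈ 242 mm

Final effective stress: σ'_f = σ'_0 + Δσ = 57.4 + 66.9 = 124.3 kPa.
Normally consolidated clay, so the full stress increment lies on the virgin compression line:
S_c = C_c·H/(1+e₀)·log₁₀(σ'_f/σ'_0) = 0.2×7.8/(1+1.16)×log₁₀(124.3/57.4)
    = 0.72222 × 0.33556 = 0.2423 m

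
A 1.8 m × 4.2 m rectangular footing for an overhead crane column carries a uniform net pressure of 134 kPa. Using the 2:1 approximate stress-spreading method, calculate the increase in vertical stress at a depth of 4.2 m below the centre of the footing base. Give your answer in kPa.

By the 2:1 method the load spreads at 1 horizontal : 2 vertical, so at depth z the loaded area has grown by z in each plan dimension:
Δσ = qBL/((B+z)(L+z)) = 134×1.8×4.2/((1.8+4.2)(4.2+4.2)) = 20.1 kPa

Δσ_z ≈ 20.1 kPa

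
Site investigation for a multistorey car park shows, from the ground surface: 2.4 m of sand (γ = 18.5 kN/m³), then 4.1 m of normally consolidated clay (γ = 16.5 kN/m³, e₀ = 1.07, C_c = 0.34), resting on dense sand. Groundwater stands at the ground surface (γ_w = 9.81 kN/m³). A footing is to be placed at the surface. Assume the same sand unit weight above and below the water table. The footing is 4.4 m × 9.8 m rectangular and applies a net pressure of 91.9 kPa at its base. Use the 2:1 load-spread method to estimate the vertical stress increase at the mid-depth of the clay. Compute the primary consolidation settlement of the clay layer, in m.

Mid-depth of clay below the ground surface: z = 2.4 + 4.1/2 = 4.45 m.
Total vertical stress at mid-clay: σ_v = 18.5×2.4 + 16.5×2.05 = 78.225 kPa.
Pore pressure: u = 9.81×(4.45 − 0) = 43.655 kPa.
Initial effective stress: σ'_0 = σ_v − u = 78.225 − 43.655 = 34.57 kPa.
Stress increase at mid-clay by the 2:1 spreading method:
Δσ = qBL/((B+z)(L+z)) = 91.9×4.4×9.8/((4.4+4.45)(9.8+4.45)) = 31.422 kPa
Final effective stress: σ'_f = σ'_0 + Δσ = 34.57 + 31.422 = 65.992 kPa.
Normally consolidated clay, so the full stress increment lies on the virgin compression line:
S_c = C_c·H/(1+e₀)·log₁₀(σ'_f/σ'_0) = 0.34×4.1/(1+1.07)×log₁₀(65.992/34.57)
    = 0.67343 × 0.28079 = 0.1891 m

S_c ≈ 0.189 m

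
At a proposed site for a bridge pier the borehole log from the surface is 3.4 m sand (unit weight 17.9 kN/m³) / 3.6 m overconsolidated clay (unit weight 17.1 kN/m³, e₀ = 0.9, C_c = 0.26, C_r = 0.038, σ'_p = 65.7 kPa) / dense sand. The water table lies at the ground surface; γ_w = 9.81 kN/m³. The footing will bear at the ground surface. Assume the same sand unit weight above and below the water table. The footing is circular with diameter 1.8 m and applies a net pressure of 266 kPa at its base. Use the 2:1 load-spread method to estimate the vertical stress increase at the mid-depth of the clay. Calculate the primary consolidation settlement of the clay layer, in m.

S_c ≈ 0.0112 m

Mid-depth of clay below the ground surface: z = 3.4 + 3.6/2 = 5.2 m.
Total vertical stress at mid-clay: σ_v = 17.9×3.4 + 17.1×1.8 = 91.64 kPa.
Pore pressure: u = 9.81×(5.2 − 0) = 51.012 kPa.
Initial effective stress: σ'_0 = σ_v − u = 91.64 − 51.012 = 40.628 kPa.
Stress increase at mid-clay by the 2:1 spreading method:
Δσ ≈ qD²/(D+z)² = 266×1.8²/(1.8+5.2)² = 17.589 kPa
Final effective stress: σ'_f = 40.628 + 17.589 = 58.217 kPa.
σ'_f = 58.217 ≤ σ'_p = 65.7 kPa, so the clay remains overconsolidated and only the recompression index applies:
S_c = C_r·H/(1+e₀)·log₁₀(σ'_f/σ'_0) = 0.038×3.6/1.9×log₁₀(58.217/40.628)
    = 0.071999 × 0.15622 = 0.01125 m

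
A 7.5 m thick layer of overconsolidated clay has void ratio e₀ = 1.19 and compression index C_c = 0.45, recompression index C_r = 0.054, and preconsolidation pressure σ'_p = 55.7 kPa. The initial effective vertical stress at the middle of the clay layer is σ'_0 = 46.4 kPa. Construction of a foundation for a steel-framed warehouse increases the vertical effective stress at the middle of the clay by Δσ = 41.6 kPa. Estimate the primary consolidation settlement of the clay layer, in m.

S_c ≈ 0.321 m

Final effective stress: σ'_f = 46.4 + 41.6 = 88 kPa.
σ'_f = 88 > σ'_p = 55.7 kPa, so the stress path crosses the preconsolidation pressure — recompression up to σ'_p, then virgin compression beyond:
S_c = H/(1+e₀)·[C_r·log₁₀(σ'_p/σ'_0) + C_c·log₁₀(σ'_f/σ'_p)]
    = 7.5/2.19 × [0.054×log₁₀(55.7/46.4) + 0.45×log₁₀(88/55.7)]
    = 3.4247 × [0.0042842 + 0.089382] = 0.3208 m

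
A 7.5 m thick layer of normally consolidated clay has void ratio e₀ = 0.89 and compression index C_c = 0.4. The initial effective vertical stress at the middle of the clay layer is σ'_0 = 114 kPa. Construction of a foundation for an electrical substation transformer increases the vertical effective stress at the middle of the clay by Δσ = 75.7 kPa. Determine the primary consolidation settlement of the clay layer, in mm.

Final effective stress: σ'_f = σ'_0 + Δσ = 114 + 75.7 = 189.7 kPa.
Normally consolidated clay, so the full stress increment lies on the virgin compression line:
S_c = C_c·H/(1+e₀)·log₁₀(σ'_f/σ'_0) = 0.4×7.5/(1+0.89)×log₁₀(189.7/114)
    = 1.5873 × 0.22116 = 0.351 m

S_c ≈ 351 mm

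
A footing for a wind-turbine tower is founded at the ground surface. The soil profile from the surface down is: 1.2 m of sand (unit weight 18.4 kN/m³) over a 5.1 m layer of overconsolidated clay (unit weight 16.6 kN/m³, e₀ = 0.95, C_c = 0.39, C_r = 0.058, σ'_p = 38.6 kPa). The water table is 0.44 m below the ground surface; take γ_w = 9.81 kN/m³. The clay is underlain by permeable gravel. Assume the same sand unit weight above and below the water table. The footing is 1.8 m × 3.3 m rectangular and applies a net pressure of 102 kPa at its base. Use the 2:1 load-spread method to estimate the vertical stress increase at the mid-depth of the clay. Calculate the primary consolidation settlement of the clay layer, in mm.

S_c ≈ 104 mm

Mid-depth of clay below the ground surface: z = 1.2 + 5.1/2 = 3.75 m.
Total vertical stress at mid-clay: σ_v = 18.4×1.2 + 16.6×2.55 = 64.41 kPa.
Pore pressure: u = 9.81×(3.75 − 0.44) = 32.471 kPa.
Initial effective stress: σ'_0 = σ_v − u = 64.41 − 32.471 = 31.939 kPa.
Stress increase at mid-clay by the 2:1 spreading method:
Δσ = qBL/((B+z)(L+z)) = 102×1.8×3.3/((1.8+3.75)(3.3+3.75)) = 15.485 kPa
Final effective stress: σ'_f = 31.939 + 15.485 = 47.424 kPa.
σ'_f = 47.424 > σ'_p = 38.6 kPa, so the stress path crosses the preconsolidation pressure — recompression up to σ'_p, then virgin compression beyond:
S_c = H/(1+e₀)·[C_r·log₁₀(σ'_p/σ'_0) + C_c·log₁₀(σ'_f/σ'_p)]
    = 5.1/1.95 × [0.058×log₁₀(38.6/31.939) + 0.39×log₁₀(47.424/38.6)]
    = 2.6154 × [0.0047714 + 0.03487] = 0.1037 m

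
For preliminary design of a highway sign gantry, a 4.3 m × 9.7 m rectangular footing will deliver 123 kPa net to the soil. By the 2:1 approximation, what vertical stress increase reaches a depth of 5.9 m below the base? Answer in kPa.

Δσ_z ≈ 32.2 kPa

By the 2:1 method the load spreads at 1 horizontal : 2 vertical, so at depth z the loaded area has grown by z in each plan dimension:
Δσ = qBL/((B+z)(L+z)) = 123×4.3×9.7/((4.3+5.9)(9.7+5.9)) = 32.242 kPa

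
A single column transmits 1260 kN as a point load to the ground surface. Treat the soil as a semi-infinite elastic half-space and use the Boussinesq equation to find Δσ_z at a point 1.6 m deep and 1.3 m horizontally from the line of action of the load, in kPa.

Boussinesq vertical stress below a point load on an elastic half-space:
Δσ_z = 3P/(2πz²) · [1 + (r/z)²]^(−5/2)
r/z = 1.3/1.6 = 0.8125; [1+(r/z)²]^(−5/2) = 0.2816.
Δσ_z = 3×1260/(2π×1.6²) × 0.2816 = 235 × 0.2816 = 66.18 kPa

Δσ_z ≈ 66.2 kPa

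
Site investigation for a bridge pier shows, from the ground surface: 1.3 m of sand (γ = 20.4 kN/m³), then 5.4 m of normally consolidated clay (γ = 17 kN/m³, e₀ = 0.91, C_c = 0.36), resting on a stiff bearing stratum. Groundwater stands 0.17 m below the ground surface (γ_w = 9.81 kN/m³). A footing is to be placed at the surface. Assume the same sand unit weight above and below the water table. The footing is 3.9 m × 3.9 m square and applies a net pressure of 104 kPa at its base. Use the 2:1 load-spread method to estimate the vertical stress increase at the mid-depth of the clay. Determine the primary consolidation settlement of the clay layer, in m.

S_c ≈ 0.242 m

Mid-depth of clay below the ground surface: z = 1.3 + 5.4/2 = 4 m.
Total vertical stress at mid-clay: σ_v = 20.4×1.3 + 17×2.7 = 72.42 kPa.
Pore pressure: u = 9.81×(4 − 0.17) = 37.572 kPa.
Initial effective stress: σ'_0 = σ_v − u = 72.42 − 37.572 = 34.848 kPa.
Stress increase at mid-clay by the 2:1 spreading method:
Δσ = qBL/((B+z)(L+z)) = 104×3.9×3.9/((3.9+4)(3.9+4)) = 25.346 kPa
Final effective stress: σ'_f = σ'_0 + Δσ = 34.848 + 25.346 = 60.194 kPa.
Normally consolidated clay, so the full stress increment lies on the virgin compression line:
S_c = C_c·H/(1+e₀)·log₁₀(σ'_f/σ'_0) = 0.36×5.4/(1+0.91)×log₁₀(60.194/34.848)
    = 1.0178 × 0.23738 = 0.2416 m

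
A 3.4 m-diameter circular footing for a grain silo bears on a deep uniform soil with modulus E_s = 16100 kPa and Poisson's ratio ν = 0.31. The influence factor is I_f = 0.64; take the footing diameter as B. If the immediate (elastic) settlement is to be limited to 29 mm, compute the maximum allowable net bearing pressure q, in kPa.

q ≈ 237 kPa

S_e = q·B·(1−ν²)/E_s · I_f  ⇒  q = S_e·E_s / (B·(1−ν²)·I_f).
q = 0.029 × 16100 / (3.4 × 0.9039 × 0.64) = 237.4 kPa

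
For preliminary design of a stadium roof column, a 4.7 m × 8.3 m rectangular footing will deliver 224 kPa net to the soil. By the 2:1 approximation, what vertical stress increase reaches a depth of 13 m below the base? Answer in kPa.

Δσ_z ≈ 23.2 kPa

By the 2:1 method the load spreads at 1 horizontal : 2 vertical, so at depth z the loaded area has grown by z in each plan dimension:
Δσ = qBL/((B+z)(L+z)) = 224×4.7×8.3/((4.7+13)(8.3+13)) = 23.178 kPa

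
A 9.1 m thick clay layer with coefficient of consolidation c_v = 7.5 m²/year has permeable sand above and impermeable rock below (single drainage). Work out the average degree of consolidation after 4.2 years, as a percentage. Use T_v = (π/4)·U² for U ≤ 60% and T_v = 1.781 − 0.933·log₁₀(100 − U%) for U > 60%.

U ≈ 68.3 %

Drainage path length: H_d = H = 9.1 m (single drainage).
T_v = c_v·t/H_d² = 7.5×4.2/9.1² = 0.38039.
T_v = 0.38039 corresponds to the U > 60% branch:
U = 1 − 10^((1.781 − T_v)/0.933)/100 = 0.6829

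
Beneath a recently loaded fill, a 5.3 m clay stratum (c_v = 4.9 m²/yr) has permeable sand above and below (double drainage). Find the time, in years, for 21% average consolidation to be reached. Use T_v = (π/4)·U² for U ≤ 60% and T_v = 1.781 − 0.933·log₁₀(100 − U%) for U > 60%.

Drainage path length: H_d = H/2 = 2.65 m (double drainage).
U ≤ 60%: T_v = (π/4)·U² = (π/4)×0.21² = 0.034636.
t = T_v·H_d²/c_v = 0.034636×2.65²/4.9 = 0.04964 years.

t ≈ 0.0496 years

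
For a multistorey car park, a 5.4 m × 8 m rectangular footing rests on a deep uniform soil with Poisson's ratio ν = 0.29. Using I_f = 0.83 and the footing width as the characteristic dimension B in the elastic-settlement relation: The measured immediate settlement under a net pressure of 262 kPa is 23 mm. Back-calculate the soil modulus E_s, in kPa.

S_e = q·B·(1−ν²)/E_s · I_f  ⇒  E_s = q·B·(1−ν²)·I_f / S_e.
E_s = 262 × 5.4 × 0.9159 × 0.83 / 0.023 = 46760 kPa

E_s ≈ 46800 kPa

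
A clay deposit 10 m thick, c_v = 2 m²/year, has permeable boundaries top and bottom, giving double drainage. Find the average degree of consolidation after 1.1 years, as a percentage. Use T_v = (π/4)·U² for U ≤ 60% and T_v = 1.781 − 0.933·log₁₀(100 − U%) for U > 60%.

U ≈ 33.5 %

Drainage path length: H_d = H/2 = 5 m (double drainage).
T_v = c_v·t/H_d² = 2×1.1/5² = 0.088.
T_v = 0.088 corresponds to the U ≤ 60% branch:
U = √(4T_v/π) = 0.3347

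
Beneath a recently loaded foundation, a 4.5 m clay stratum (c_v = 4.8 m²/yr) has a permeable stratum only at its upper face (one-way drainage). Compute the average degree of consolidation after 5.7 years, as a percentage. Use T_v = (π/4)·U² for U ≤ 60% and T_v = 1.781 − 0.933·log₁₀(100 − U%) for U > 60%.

Drainage path length: H_d = H = 4.5 m (single drainage).
T_v = c_v·t/H_d² = 4.8×5.7/4.5² = 1.3511.
T_v = 1.3511 corresponds to the U > 60% branch:
U = 1 − 10^((1.781 − T_v)/0.933)/100 = 0.9711

U ≈ 97.1 %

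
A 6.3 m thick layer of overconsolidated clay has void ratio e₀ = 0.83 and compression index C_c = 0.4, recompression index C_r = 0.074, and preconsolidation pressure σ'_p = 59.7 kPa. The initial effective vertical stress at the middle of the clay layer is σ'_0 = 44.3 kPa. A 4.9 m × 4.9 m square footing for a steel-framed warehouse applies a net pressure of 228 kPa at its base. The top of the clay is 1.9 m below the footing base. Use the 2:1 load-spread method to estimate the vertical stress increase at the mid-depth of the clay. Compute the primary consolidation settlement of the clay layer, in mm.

Mid-depth of clay below the footing base: z = 1.9 + 6.3/2 = 5.05 m.
Stress increase at mid-clay by the 2:1 spreading method:
Δσ = qBL/((B+z)(L+z)) = 228×4.9×4.9/((4.9+5.05)(4.9+5.05)) = 55.294 kPa
Final effective stress: σ'_f = 44.3 + 55.294 = 99.594 kPa.
σ'_f = 99.594 > σ'_p = 59.7 kPa, so the stress path crosses the preconsolidation pressure — recompression up to σ'_p, then virgin compression beyond:
S_c = H/(1+e₀)·[C_r·log₁₀(σ'_p/σ'_0) + C_c·log₁₀(σ'_f/σ'_p)]
    = 6.3/1.83 × [0.074×log₁₀(59.7/44.3) + 0.4×log₁₀(99.594/59.7)]
    = 3.4426 × [0.0095882 + 0.088904] = 0.3391 m

S_c ≈ 339 mm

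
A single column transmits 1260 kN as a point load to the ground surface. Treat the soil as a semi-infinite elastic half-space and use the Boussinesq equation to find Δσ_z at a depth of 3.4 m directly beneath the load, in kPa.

Δσ_z ≈ 52 kPa

Boussinesq vertical stress below a point load on an elastic half-space:
Δσ_z = 3P/(2πz²) · [1 + (r/z)²]^(−5/2)
r/z = 0/3.4 = 0; [1+(r/z)²]^(−5/2) = 1.
Δσ_z = 3×1260/(2π×3.4²) × 1 = 52.042 × 1 = 52.04 kPa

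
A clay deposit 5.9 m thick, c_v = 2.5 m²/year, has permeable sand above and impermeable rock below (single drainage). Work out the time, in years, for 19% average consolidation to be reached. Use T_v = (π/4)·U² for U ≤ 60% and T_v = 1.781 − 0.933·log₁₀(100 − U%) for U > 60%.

Drainage path length: H_d = H = 5.9 m (single drainage).
U ≤ 60%: T_v = (π/4)·U² = (π/4)×0.19² = 0.028353.
t = T_v·H_d²/c_v = 0.028353×5.9²/2.5 = 0.3948 years.

t ≈ 0.395 years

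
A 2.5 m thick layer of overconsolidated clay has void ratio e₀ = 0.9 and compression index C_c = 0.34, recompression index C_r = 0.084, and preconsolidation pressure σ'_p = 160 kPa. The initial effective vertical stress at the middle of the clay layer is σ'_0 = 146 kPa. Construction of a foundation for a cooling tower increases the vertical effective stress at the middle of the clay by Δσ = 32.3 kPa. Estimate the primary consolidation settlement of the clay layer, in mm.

S_c ≈ 25.4 mm

Final effective stress: σ'_f = 146 + 32.3 = 178.3 kPa.
σ'_f = 178.3 > σ'_p = 160 kPa, so the stress path crosses the preconsolidation pressure — recompression up to σ'_p, then virgin compression beyond:
S_c = H/(1+e₀)·[C_r·log₁₀(σ'_p/σ'_0) + C_c·log₁₀(σ'_f/σ'_p)]
    = 2.5/1.9 × [0.084×log₁₀(160/146) + 0.34×log₁₀(178.3/160)]
    = 1.3158 × [0.0033404 + 0.015991] = 0.02544 m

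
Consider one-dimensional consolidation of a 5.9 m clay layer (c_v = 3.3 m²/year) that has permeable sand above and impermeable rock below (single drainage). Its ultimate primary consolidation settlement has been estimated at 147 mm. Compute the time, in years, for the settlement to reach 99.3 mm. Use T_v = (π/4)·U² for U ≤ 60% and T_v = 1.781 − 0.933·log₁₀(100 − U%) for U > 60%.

t ≈ 3.91 years

Drainage path length: H_d = H = 5.9 m (single drainage).
U = S(t)/S_ult = 99.3/147 = 0.6755.
U > 60%: T_v = 1.781 − 0.933·log₁₀(100 − 67.551) = 0.37105.
t = T_v·H_d²/c_v = 0.37105×5.9²/3.3 = 3.914 years.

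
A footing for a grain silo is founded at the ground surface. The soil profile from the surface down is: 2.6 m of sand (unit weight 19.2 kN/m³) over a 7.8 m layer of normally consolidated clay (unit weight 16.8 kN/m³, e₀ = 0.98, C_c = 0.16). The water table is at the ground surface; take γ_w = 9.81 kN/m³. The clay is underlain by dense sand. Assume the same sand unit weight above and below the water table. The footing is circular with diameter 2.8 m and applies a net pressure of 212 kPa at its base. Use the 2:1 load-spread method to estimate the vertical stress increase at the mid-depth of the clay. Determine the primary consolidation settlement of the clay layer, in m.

S_c ≈ 0.0866 m

Mid-depth of clay below the ground surface: z = 2.6 + 7.8/2 = 6.5 m.
Total vertical stress at mid-clay: σ_v = 19.2×2.6 + 16.8×3.9 = 115.44 kPa.
Pore pressure: u = 9.81×(6.5 − 0) = 63.765 kPa.
Initial effective stress: σ'_0 = σ_v − u = 115.44 − 63.765 = 51.675 kPa.
Stress increase at mid-clay by the 2:1 spreading method:
Δσ ≈ qD²/(D+z)² = 212×2.8²/(2.8+6.5)² = 19.217 kPa
Final effective stress: σ'_f = σ'_0 + Δσ = 51.675 + 19.217 = 70.892 kPa.
Normally consolidated clay, so the full stress increment lies on the virgin compression line:
S_c = C_c·H/(1+e₀)·log₁₀(σ'_f/σ'_0) = 0.16×7.8/(1+0.98)×log₁₀(70.892/51.675)
    = 0.6303 × 0.13732 = 0.08655 m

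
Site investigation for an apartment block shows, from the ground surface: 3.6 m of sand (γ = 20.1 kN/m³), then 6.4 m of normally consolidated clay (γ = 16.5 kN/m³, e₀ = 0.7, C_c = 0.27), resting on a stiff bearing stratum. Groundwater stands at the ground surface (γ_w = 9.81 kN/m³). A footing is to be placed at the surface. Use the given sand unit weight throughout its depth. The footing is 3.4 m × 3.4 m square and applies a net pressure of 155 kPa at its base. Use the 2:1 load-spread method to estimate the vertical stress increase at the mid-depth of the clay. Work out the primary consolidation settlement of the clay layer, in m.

Mid-depth of clay below the ground surface: z = 3.6 + 6.4/2 = 6.8 m.
Total vertical stress at mid-clay: σ_v = 20.1×3.6 + 16.5×3.2 = 125.16 kPa.
Pore pressure: u = 9.81×(6.8 − 0) = 66.708 kPa.
Initial effective stress: σ'_0 = σ_v − u = 125.16 − 66.708 = 58.452 kPa.
Stress increase at mid-clay by the 2:1 spreading method:
Δσ = qBL/((B+z)(L+z)) = 155×3.4×3.4/((3.4+6.8)(3.4+6.8)) = 17.222 kPa
Final effective stress: σ'_f = σ'_0 + Δσ = 58.452 + 17.222 = 75.674 kPa.
Normally consolidated clay, so the full stress increment lies on the virgin compression line:
S_c = C_c·H/(1+e₀)·log₁₀(σ'_f/σ'_0) = 0.27×6.4/(1+0.7)×log₁₀(75.674/58.452)
    = 1.0165 × 0.11215 = 0.114 m

S_c ≈ 0.114 m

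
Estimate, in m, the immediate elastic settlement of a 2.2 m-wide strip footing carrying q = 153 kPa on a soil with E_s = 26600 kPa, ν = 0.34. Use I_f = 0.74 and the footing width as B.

Immediate (elastic) settlement: S_e = q·B·(1−ν²)/E_s · I_f.
S_e = 153 × 2.2 × (1 − 0.34²) / 26600 × 0.74
    = 153 × 2.2 × 0.8844 / 26600 × 0.74
    = 0.008282 m

S_e ≈ 0.00828 m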